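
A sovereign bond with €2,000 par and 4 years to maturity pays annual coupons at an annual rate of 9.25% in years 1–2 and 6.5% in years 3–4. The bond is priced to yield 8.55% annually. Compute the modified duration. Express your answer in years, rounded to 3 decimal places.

3.250 years

Periodic yield y = 0.0855. First find Macaulay duration:
  t   CF        PV=CF/(1+0.0855)^t    t·PV
  1       185.00       170.4284       170.4284
  2       185.00       157.0045       314.0090
  3       130.00       101.6375       304.9124
  4     2,130.00     1,534.1234     6,136.4936
  Σ                  1,963.1937     6,925.8434
P = 1,963.1937; Macaulay duration = 6,925.8434 / 1,963.1937 = 3.52785 years.
Modified duration = D_Mac / (1 + y) = 3.52785 / 1.0855 = 3.24997 years.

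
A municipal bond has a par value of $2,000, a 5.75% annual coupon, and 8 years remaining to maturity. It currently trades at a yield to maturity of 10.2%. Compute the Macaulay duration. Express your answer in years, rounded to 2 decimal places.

6.40 years

Periodic yield y = 0.102. Discount each cash flow and weight by its year:
  t   CF        PV=CF/(1+0.102)^t    t·PV
  1       115.00       104.3557       104.3557
  2       115.00        94.6967       189.3933
  3       115.00        85.9316       257.7949
  4       115.00        77.9779       311.9115
  5       115.00        70.7603       353.8017
  6       115.00        64.2108       385.2650
  7       115.00        58.2675       407.8728
  8     2,115.00       972.4284     7,779.4269
  Σ                  1,528.6290     9,789.8218
Price P = Σ PV = 1,528.6290.
Macaulay duration = Σ(t·PV) / P = 9,789.8218 / 1,528.6290 = 6.40432 years.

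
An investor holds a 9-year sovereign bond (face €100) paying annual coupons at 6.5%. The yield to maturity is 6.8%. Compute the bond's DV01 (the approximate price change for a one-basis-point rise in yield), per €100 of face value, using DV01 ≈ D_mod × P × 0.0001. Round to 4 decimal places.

Periodic yield y = 0.068.
  t   CF        PV=CF/(1+0.068)^t    t·PV
  1         6.50         6.0861         6.0861
  2         6.50         5.6986        11.3973
  3         6.50         5.3358        16.0074
  4         6.50         4.9961        19.9843
  5         6.50         4.6780        23.3898
  6         6.50         4.3801        26.2807
  7         6.50         4.1012        28.7086
  8         6.50         3.8401        30.7209
  9       106.50        58.9126       530.2136
  Σ                     98.0287       692.7887
P = 98.0287; D_Mac = 7.06720 yrs; D_mod = 6.61723 yrs.
DV01 ≈ 6.61723 × 98.0287 × 0.0001 = 0.064868.

€0.0649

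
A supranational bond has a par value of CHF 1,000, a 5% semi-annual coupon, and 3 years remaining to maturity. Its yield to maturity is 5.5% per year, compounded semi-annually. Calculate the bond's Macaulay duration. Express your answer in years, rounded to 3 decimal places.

2.821 years

Periodic yield y = 0.0275. Discount each cash flow and weight by its period:
  t   CF        PV=CF/(1+0.0275)^t    t·PV
  1        25.00        24.3309        24.3309
  2        25.00        23.6797        47.3594
  3        25.00        23.0459        69.1378
  4        25.00        22.4291        89.7166
  5        25.00        21.8288       109.1442
  6     1,025.00       871.0295     5,226.1772
  Σ                    986.3441     5,565.8662
Price P = Σ PV = 986.3441.
Macaulay duration = Σ(t·PV) / P = 5,565.8662 / 986.3441 = 5.64293 half-year periods.
In years: 5.64293 / 2 = 2.82146 years.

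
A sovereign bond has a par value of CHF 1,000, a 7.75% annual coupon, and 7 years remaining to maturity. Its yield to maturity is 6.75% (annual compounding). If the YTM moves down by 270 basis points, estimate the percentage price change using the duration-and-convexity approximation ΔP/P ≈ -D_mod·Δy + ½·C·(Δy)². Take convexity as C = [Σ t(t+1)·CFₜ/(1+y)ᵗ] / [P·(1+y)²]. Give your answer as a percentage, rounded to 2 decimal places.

+15.76%

With y = 0.0675:
  t   CF        PV=CF/(1+0.0675)^t    t·PV        t(t+1)·PV
  1        77.50        72.5995        72.5995         145.1991
  2        77.50        68.0089       136.0179         408.0536
  3        77.50        63.7086       191.1258         764.5032
  4        77.50        59.6802       238.7207       1,193.6037
  5        77.50        55.9065       279.5325       1,677.1949
  6        77.50        52.3714       314.2286       2,199.5999
  7     1,077.50       682.0906     4,774.6345      38,197.0761
  Σ                  1,054.3658     6,006.8595      44,585.2305
P = 1,054.3658; D_Mac = 5.69713 yrs; D_mod = 5.33689 yrs; C = 37.10769.
Duration effect: -5.33689 × (-0.027) = +0.144096
Convexity effect: 0.5 × 37.10769 × (-0.027)² = +0.0135258
ΔP/P ≈ +0.144096 + 0.0135258 = +0.157622 = +15.7622%.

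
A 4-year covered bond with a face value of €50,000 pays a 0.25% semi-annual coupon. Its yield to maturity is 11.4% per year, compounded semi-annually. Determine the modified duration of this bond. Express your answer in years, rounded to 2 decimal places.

Periodic yield y = 0.057. First find Macaulay duration:
  t   CF        PV=CF/(1+0.057)^t    t·PV
  1        62.50        59.1296        59.1296
  2        62.50        55.9410       111.8820
  3        62.50        52.9243       158.7729
  4        62.50        50.0703       200.2811
  5        62.50        47.3702       236.8509
  6        62.50        44.8157       268.8941
  7        62.50        42.3990       296.7927
  8    50,062.50    32,130.1413   257,041.1301
  Σ                 32,482.7913   258,373.7334
P = 32,482.7913; Macaulay duration = 258,373.7334 / 32,482.7913 = 7.95417 half-year periods = 3.97709 years.
Modified duration = D_Mac / (1 + y) = 3.97709 / 1.057 = 3.76262 years.

3.76 years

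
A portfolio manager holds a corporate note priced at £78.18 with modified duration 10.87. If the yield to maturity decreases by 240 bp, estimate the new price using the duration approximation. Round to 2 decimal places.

Duration approximation: ΔP/P ≈ -D_mod · Δy = -10.87 × (-0.024) = +0.260880.
New price ≈ 78.18 × (1 + 0.260880) = 98.5755984.

£98.58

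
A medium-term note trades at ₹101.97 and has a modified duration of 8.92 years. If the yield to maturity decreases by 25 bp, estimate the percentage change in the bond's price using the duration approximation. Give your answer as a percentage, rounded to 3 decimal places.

Duration approximation: ΔP/P ≈ -D_mod · Δy = -8.92 × (-0.0025) = +0.022300.
As a percentage: +2.2300%.

+2.230%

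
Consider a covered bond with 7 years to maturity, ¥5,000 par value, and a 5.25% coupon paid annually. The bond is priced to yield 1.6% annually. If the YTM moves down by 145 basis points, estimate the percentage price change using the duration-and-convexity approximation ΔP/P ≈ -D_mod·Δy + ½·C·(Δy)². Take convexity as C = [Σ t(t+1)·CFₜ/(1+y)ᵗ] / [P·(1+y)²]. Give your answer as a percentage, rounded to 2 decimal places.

With y = 0.016:
  t   CF        PV=CF/(1+0.016)^t    t·PV        t(t+1)·PV
  1       262.50       258.3661       258.3661         516.7323
  2       262.50       254.2974       508.5948       1,525.7843
  3       262.50       250.2927       750.8781       3,003.5124
  4       262.50       246.3511       985.4043       4,927.0217
  5       262.50       242.4715     1,212.3577       7,274.1462
  6       262.50       238.6531     1,431.9185      10,023.4297
  7     5,262.50     4,709.0809    32,963.5664     263,708.5314
  Σ                  6,199.5129    38,111.0860     290,979.1580
P = 6,199.5129; D_Mac = 6.14743 yrs; D_mod = 6.05062 yrs; C = 45.46916.
Duration effect: -6.05062 × (-0.0145) = +0.087734
Convexity effect: 0.5 × 45.46916 × (-0.0145)² = +0.0047799
ΔP/P ≈ +0.087734 + 0.0047799 = +0.092514 = +9.2514%.

+9.25%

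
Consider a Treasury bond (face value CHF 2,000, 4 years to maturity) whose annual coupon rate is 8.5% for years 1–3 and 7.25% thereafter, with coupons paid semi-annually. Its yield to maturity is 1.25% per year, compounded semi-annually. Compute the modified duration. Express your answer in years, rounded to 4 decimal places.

Periodic yield y = 0.00625. First find Macaulay duration:
  t   CF        PV=CF/(1+0.00625)^t    t·PV
  1        85.00        84.4720        84.4720
  2        85.00        83.9474       167.8948
  3        85.00        83.4260       250.2779
  4        85.00        82.9078       331.6312
  5        85.00        82.3928       411.9642
  6        85.00        81.8811       491.2865
  7        72.50        69.4060       485.8417
  8     2,072.50     1,971.7298    15,773.8381
  Σ                  2,540.1628    17,997.2064
P = 2,540.1628; Macaulay duration = 17,997.2064 / 2,540.1628 = 7.08506 half-year periods = 3.54253 years.
Modified duration = D_Mac / (1 + y) = 3.54253 / 1.00625 = 3.52053 years.

3.5205 years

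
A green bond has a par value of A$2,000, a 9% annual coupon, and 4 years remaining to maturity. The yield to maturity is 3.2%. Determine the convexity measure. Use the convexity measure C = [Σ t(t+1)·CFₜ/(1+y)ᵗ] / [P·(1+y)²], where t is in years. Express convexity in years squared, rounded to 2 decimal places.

With y = 0.032:
  t   CF        PV=CF/(1+0.032)^t    t·PV        t(t+1)·PV
  1       180.00       174.4186       174.4186         348.8372
  2       180.00       169.0103       338.0206       1,014.0617
  3       180.00       163.7696       491.3089       1,965.2358
  4     2,180.00     1,921.9306     7,687.7225      38,438.6123
  Σ                  2,429.1291     8,691.4706      41,766.7469
P = 2,429.1291.
Convexity = Σ t(t+1)·PV / [P·(1+y)²] = 41,766.7469 / (2,429.1291 × 1.065024) = 16.14435.

16.14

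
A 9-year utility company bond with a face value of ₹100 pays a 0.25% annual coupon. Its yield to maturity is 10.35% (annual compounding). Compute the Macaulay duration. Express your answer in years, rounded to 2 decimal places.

Periodic yield y = 0.1035. Discount each cash flow and weight by its year:
  t   CF        PV=CF/(1+0.1035)^t    t·PV
  1         0.25         0.2266         0.2266
  2         0.25         0.2053         0.4106
  3         0.25         0.1860         0.5581
  4         0.25         0.1686         0.6744
  5         0.25         0.1528         0.7639
  6         0.25         0.1385         0.8307
  7         0.25         0.1255         0.8783
  8         0.25         0.1137         0.9096
  9       100.25        41.3174       371.8569
  Σ                     42.6343       377.1091
Price P = Σ PV = 42.6343.
Macaulay duration = Σ(t·PV) / P = 377.1091 / 42.6343 = 8.84520 years.

8.85 years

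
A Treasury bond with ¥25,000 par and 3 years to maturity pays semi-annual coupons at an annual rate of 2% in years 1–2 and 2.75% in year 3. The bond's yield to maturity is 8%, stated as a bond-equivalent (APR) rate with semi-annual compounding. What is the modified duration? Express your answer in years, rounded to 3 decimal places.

2.805 years

Periodic yield y = 0.04. First find Macaulay duration:
  t   CF        PV=CF/(1+0.04)^t    t·PV
  1       250.00       240.3846       240.3846
  2       250.00       231.1391       462.2781
  3       250.00       222.2491       666.7473
  4       250.00       213.7010       854.8042
  5       343.75       282.5374     1,412.6872
  6    25,343.75    20,029.5338   120,177.2026
  Σ                 21,219.5450   123,814.1040
P = 21,219.5450; Macaulay duration = 123,814.1040 / 21,219.5450 = 5.83491 half-year periods = 2.91745 years.
Modified duration = D_Mac / (1 + y) = 2.91745 / 1.04 = 2.80524 years.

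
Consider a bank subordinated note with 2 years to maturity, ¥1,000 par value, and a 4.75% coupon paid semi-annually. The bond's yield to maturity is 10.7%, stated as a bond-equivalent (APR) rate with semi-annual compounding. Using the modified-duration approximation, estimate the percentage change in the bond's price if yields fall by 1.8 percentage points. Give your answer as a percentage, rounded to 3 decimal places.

Periodic yield y = 0.0535. Modified duration first:
  t   CF        PV=CF/(1+0.0535)^t    t·PV
  1        23.75        22.5439        22.5439
  2        23.75        21.3991        42.7981
  3        23.75        20.3123        60.9370
  4     1,023.75       831.1047     3,324.4189
  Σ                    895.3600     3,450.6980
P = 895.3600; D_Mac = 3.85398 half-year periods = 1.92699 yrs; D_mod = 1.92699/(1+0.0535) = 1.82913 yrs.
ΔP/P ≈ -D_mod · Δy = -1.82913 × (-0.018) = +0.032924 = +3.2924%.

+3.292%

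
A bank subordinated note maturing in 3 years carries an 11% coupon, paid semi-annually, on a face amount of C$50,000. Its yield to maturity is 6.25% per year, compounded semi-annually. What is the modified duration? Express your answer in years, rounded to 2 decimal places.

Periodic yield y = 0.03125. First find Macaulay duration:
  t   CF        PV=CF/(1+0.03125)^t    t·PV
  1     2,750.00     2,666.6667     2,666.6667
  2     2,750.00     2,585.8586     5,171.7172
  3     2,750.00     2,507.4992     7,522.4977
  4     2,750.00     2,431.5144     9,726.0576
  5     2,750.00     2,357.8322    11,789.1608
  6    52,750.00    43,856.9772   263,141.8629
  Σ                 56,406.3482   300,017.9629
P = 56,406.3482; Macaulay duration = 300,017.9629 / 56,406.3482 = 5.31887 half-year periods = 2.65943 years.
Modified duration = D_Mac / (1 + y) = 2.65943 / 1.03125 = 2.57885 years.

2.58 years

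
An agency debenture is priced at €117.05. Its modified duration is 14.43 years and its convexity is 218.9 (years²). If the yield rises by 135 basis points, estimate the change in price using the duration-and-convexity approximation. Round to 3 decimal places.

-€20.467

Duration effect: -D_mod·Δy = -14.43 × (+0.0135) = -0.194805
Convexity effect: ½·C·(Δy)² = 0.5 × 218.9 × (0.0135)² = +0.0199472625
ΔP/P ≈ -0.194805 + 0.0199472625 = -0.1748577375
ΔP ≈ 117.05 × (-0.1748577375) = -20.467098174375.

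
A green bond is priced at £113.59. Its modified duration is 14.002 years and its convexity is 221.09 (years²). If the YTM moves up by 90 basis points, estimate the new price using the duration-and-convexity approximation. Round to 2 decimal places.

£100.29

Duration effect: -D_mod·Δy = -14.002 × (+0.009) = -0.126018
Convexity effect: ½·C·(Δy)² = 0.5 × 221.09 × (0.009)² = +0.008954145
ΔP/P ≈ -0.126018 + 0.008954145 = -0.117063855
New price ≈ 113.59 × (1 - 0.117063855) = 100.29271671055.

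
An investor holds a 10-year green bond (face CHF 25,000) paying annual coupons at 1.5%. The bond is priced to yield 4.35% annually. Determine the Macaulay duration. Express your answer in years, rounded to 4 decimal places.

Periodic yield y = 0.0435. Discount each cash flow and weight by its year:
  t   CF        PV=CF/(1+0.0435)^t    t·PV
  1       375.00       359.3675       359.3675
  2       375.00       344.3867       688.7734
  3       375.00       330.0304       990.0911
  4       375.00       316.2725     1,265.0901
  5       375.00       303.0882     1,515.4409
  6       375.00       290.4535     1,742.7207
  7       375.00       278.3454     1,948.4180
  8       375.00       266.7421     2,133.9372
  9       375.00       255.6226     2,300.6031
  10   25,375.00    16,576.0679   165,760.6789
  Σ                 19,320.3768   178,705.1209
Price P = Σ PV = 19,320.3768.
Macaulay duration = Σ(t·PV) / P = 178,705.1209 / 19,320.3768 = 9.24957 years.

9.2496 years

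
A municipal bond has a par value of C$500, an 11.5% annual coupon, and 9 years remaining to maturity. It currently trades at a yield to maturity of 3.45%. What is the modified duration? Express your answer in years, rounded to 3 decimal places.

6.480 years

Periodic yield y = 0.0345. First find Macaulay duration:
  t   CF        PV=CF/(1+0.0345)^t    t·PV
  1        57.50        55.5824        55.5824
  2        57.50        53.7288       107.4575
  3        57.50        51.9369       155.8108
  4        57.50        50.2049       200.8195
  5        57.50        48.5306       242.6528
  6        57.50        46.9121       281.4726
  7        57.50        45.3476       317.4333
  8        57.50        43.8353       350.6823
  9       557.50       410.8378     3,697.5404
  Σ                    806.9164     5,409.4516
P = 806.9164; Macaulay duration = 5,409.4516 / 806.9164 = 6.70386 years.
Modified duration = D_Mac / (1 + y) = 6.70386 / 1.0345 = 6.48029 years.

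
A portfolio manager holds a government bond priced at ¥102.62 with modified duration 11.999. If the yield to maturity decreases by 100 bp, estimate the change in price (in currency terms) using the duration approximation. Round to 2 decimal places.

Duration approximation: ΔP/P ≈ -D_mod · Δy = -11.999 × (-0.01) = +0.119990.
ΔP ≈ 102.62 × (+0.119990) = +12.3133738.

+¥12.31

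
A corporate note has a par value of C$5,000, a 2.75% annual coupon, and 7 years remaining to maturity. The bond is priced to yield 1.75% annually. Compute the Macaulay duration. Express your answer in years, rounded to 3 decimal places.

Periodic yield y = 0.0175. Discount each cash flow and weight by its year:
  t   CF        PV=CF/(1+0.0175)^t    t·PV
  1       137.50       135.1351       135.1351
  2       137.50       132.8109       265.6219
  3       137.50       130.5267       391.5802
  4       137.50       128.2818       513.1272
  5       137.50       126.0755       630.3774
  6       137.50       123.9071       743.4426
  7     5,137.50     4,549.9949    31,849.9643
  Σ                  5,326.7321    34,529.2486
Price P = Σ PV = 5,326.7321.
Macaulay duration = Σ(t·PV) / P = 34,529.2486 / 5,326.7321 = 6.48226 years.

6.482 years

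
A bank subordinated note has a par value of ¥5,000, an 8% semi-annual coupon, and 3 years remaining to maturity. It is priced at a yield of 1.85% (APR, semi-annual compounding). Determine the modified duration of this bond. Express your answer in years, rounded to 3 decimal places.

Periodic yield y = 0.00925. First find Macaulay duration:
  t   CF        PV=CF/(1+0.00925)^t    t·PV
  1       200.00       198.1670       198.1670
  2       200.00       196.3507       392.7014
  3       200.00       194.5511       583.6533
  4       200.00       192.7680       771.0720
  5       200.00       191.0012       955.0062
  6     5,200.00     4,920.5177    29,523.1060
  Σ                  5,893.3557    32,423.7060
P = 5,893.3557; Macaulay duration = 32,423.7060 / 5,893.3557 = 5.50174 half-year periods = 2.75087 years.
Modified duration = D_Mac / (1 + y) = 2.75087 / 1.00925 = 2.72566 years.

2.726 years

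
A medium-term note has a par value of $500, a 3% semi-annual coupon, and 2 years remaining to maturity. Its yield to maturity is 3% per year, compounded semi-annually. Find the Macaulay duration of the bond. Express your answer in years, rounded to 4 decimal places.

1.9561 years

Periodic yield y = 0.015. Discount each cash flow and weight by its period:
  t   CF        PV=CF/(1+0.015)^t    t·PV
  1         7.50         7.3892         7.3892
  2         7.50         7.2800        14.5599
  3         7.50         7.1724        21.5171
  4       507.50       478.1585     1,912.6340
  Σ                    500.0000     1,956.1002
Price P = Σ PV = 500.0000.
Macaulay duration = Σ(t·PV) / P = 1,956.1002 / 500.0000 = 3.91220 half-year periods.
In years: 3.91220 / 2 = 1.95610 years.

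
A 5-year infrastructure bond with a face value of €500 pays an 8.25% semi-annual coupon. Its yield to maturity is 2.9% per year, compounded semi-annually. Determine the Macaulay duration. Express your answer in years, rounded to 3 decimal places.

Periodic yield y = 0.0145. Discount each cash flow and weight by its period:
  t   CF        PV=CF/(1+0.0145)^t    t·PV
  1       20.625        20.3302        20.3302
  2       20.625        20.0396        40.0793
  3       20.625        19.7532        59.2596
  4       20.625        19.4709        77.8836
  5       20.625        19.1926        95.9630
  6       20.625        18.9183       113.5097
  7       20.625        18.6479       130.5352
  8       20.625        18.3814       147.0508
  9       20.625        18.1186       163.0677
  10     520.625       450.8214     4,508.2138
  Σ                    623.6741     5,355.8929
Price P = Σ PV = 623.6741.
Macaulay duration = Σ(t·PV) / P = 5,355.8929 / 623.6741 = 8.58765 half-year periods.
In years: 8.58765 / 2 = 4.29382 years.

4.294 years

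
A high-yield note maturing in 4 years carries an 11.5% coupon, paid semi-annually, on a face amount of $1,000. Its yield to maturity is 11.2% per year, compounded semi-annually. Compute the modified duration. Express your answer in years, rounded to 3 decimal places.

3.144 years

Periodic yield y = 0.056. First find Macaulay duration:
  t   CF        PV=CF/(1+0.056)^t    t·PV
  1        57.50        54.4508        54.4508
  2        57.50        51.5632       103.1264
  3        57.50        48.8288       146.4864
  4        57.50        46.2394       184.9576
  5        57.50        43.7873       218.9365
  6        57.50        41.4653       248.7915
  7        57.50        39.2663       274.8644
  8     1,057.50       683.8629     5,470.9030
  Σ                  1,009.4640     6,702.5167
P = 1,009.4640; Macaulay duration = 6,702.5167 / 1,009.4640 = 6.63968 half-year periods = 3.31984 years.
Modified duration = D_Mac / (1 + y) = 3.31984 / 1.056 = 3.14379 years.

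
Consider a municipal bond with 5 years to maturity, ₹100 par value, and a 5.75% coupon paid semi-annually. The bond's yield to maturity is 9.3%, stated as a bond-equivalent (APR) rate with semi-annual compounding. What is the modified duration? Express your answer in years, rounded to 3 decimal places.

Periodic yield y = 0.0465. First find Macaulay duration:
  t   CF        PV=CF/(1+0.0465)^t    t·PV
  1        2.875         2.7473         2.7473
  2        2.875         2.6252         5.2504
  3        2.875         2.5085         7.5256
  4        2.875         2.3971         9.5883
  5        2.875         2.2906        11.4528
  6        2.875         2.1888        13.1327
  7        2.875         2.0915        14.6407
  8        2.875         1.9986        15.9887
  9        2.875         1.9098        17.1881
  10     102.875        65.3007       653.0065
  Σ                     86.0579       750.5210
P = 86.0579; Macaulay duration = 750.5210 / 86.0579 = 8.72111 half-year periods = 4.36056 years.
Modified duration = D_Mac / (1 + y) = 4.36056 / 1.0465 = 4.16680 years.

4.167 years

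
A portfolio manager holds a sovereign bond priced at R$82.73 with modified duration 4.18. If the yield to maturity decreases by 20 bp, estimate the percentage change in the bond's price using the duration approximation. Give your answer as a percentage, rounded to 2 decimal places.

Duration approximation: ΔP/P ≈ -D_mod · Δy = -4.18 × (-0.002) = +0.008360.
As a percentage: +0.8360%.

+0.84%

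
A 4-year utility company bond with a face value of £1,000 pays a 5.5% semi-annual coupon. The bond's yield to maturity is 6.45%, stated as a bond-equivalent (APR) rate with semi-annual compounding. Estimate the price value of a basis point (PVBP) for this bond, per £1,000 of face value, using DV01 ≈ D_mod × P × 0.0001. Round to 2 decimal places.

£0.34

Periodic yield y = 0.03225.
  t   CF        PV=CF/(1+0.03225)^t    t·PV
  1        27.50        26.6408        26.6408
  2        27.50        25.8085        51.6170
  3        27.50        25.0022        75.0066
  4        27.50        24.2211        96.8842
  5        27.50        23.4643       117.3217
  6        27.50        22.7313       136.3875
  7        27.50        22.0211       154.1475
  8     1,027.50       797.0814     6,376.6515
  Σ                    966.9707     7,034.6569
P = 966.9707; D_Mac = 7.27494 half-year periods = 3.63747 yrs; D_mod = 3.52383 yrs.
DV01 ≈ 3.52383 × 966.9707 × 0.0001 = 0.340744.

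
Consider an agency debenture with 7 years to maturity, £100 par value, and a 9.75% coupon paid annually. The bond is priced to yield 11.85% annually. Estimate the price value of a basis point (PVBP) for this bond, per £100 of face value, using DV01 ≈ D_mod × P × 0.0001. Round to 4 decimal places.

Periodic yield y = 0.1185.
  t   CF        PV=CF/(1+0.1185)^t    t·PV
  1         9.75         8.7170         8.7170
  2         9.75         7.7935        15.5870
  3         9.75         6.9678        20.9034
  4         9.75         6.2296        24.9184
  5         9.75         5.5696        27.8480
  6         9.75         4.9795        29.8772
  7       109.75        50.1133       350.7928
  Σ                     90.3704       478.6439
P = 90.3704; D_Mac = 5.29647 yrs; D_mod = 4.73533 yrs.
DV01 ≈ 4.73533 × 90.3704 × 0.0001 = 0.042793.

£0.0428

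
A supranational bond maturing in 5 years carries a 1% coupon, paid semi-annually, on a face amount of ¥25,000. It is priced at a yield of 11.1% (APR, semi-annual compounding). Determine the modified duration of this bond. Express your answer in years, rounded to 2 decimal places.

4.60 years

Periodic yield y = 0.0555. First find Macaulay duration:
  t   CF        PV=CF/(1+0.0555)^t    t·PV
  1       125.00       118.4273       118.4273
  2       125.00       112.2002       224.4004
  3       125.00       106.3005       318.9015
  4       125.00       100.7110       402.8441
  5       125.00        95.4155       477.0774
  6       125.00        90.3984       542.3902
  7       125.00        85.6451       599.5155
  8       125.00        81.1417       649.1336
  9       125.00        76.8751       691.8762
  10   25,125.00    14,639.4140   146,394.1404
  Σ                 15,506.5288   150,418.7066
P = 15,506.5288; Macaulay duration = 150,418.7066 / 15,506.5288 = 9.70035 half-year periods = 4.85017 years.
Modified duration = D_Mac / (1 + y) = 4.85017 / 1.0555 = 4.59514 years.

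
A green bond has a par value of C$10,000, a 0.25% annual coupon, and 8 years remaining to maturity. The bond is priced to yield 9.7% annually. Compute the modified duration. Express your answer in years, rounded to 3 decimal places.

Periodic yield y = 0.097. First find Macaulay duration:
  t   CF        PV=CF/(1+0.097)^t    t·PV
  1        25.00        22.7894        22.7894
  2        25.00        20.7743        41.5486
  3        25.00        18.9374        56.8122
  4        25.00        17.2629        69.0516
  5        25.00        15.7365        78.6823
  6        25.00        14.3450        86.0699
  7        25.00        13.0766        91.5359
  8    10,025.00     4,780.0381    38,240.3050
  Σ                  4,902.9602    38,686.7950
P = 4,902.9602; Macaulay duration = 38,686.7950 / 4,902.9602 = 7.89050 years.
Modified duration = D_Mac / (1 + y) = 7.89050 / 1.097 = 7.19280 years.

7.193 years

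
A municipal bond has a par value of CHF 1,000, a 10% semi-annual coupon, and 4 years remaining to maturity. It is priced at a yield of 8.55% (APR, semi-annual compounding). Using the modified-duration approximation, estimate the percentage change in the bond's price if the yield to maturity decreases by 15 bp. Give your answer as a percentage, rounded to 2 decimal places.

Periodic yield y = 0.04275. Modified duration first:
  t   CF        PV=CF/(1+0.04275)^t    t·PV
  1        50.00        47.9501        47.9501
  2        50.00        45.9843        91.9686
  3        50.00        44.0991       132.2972
  4        50.00        42.2911       169.1645
  5        50.00        40.5573       202.7865
  6        50.00        38.8946       233.3673
  7        50.00        37.3000       261.0999
  8     1,050.00       751.1864     6,009.4911
  Σ                  1,048.2628     7,148.1252
P = 1,048.2628; D_Mac = 6.81902 half-year periods = 3.40951 yrs; D_mod = 3.40951/(1+0.04275) = 3.26973 yrs.
ΔP/P ≈ -D_mod · Δy = -3.26973 × (-0.0015) = +0.004905 = +0.4905%.

+0.49%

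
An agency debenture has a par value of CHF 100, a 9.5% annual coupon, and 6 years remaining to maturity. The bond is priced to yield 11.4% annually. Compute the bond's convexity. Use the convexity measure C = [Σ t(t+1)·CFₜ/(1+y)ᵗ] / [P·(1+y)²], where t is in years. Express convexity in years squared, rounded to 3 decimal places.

With y = 0.114:
  t   CF        PV=CF/(1+0.114)^t    t·PV        t(t+1)·PV
  1         9.50         8.5278         8.5278          17.0557
  2         9.50         7.6551        15.3103          45.9308
  3         9.50         6.8718        20.6153          82.4611
  4         9.50         6.1685        24.6742         123.3709
  5         9.50         5.5373        27.6865         166.1188
  6       109.50        57.2932       343.7591       2,406.3138
  Σ                     92.0538       440.5732       2,841.2512
P = 92.0538.
Convexity = Σ t(t+1)·PV / [P·(1+y)²] = 2,841.2512 / (92.0538 × 1.240996) = 24.87126.

24.871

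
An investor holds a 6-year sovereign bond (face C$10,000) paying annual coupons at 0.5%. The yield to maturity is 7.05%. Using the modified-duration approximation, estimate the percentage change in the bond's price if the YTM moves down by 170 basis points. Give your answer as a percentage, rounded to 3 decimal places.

+9.380%

Periodic yield y = 0.0705. Modified duration first:
  t   CF        PV=CF/(1+0.0705)^t    t·PV
  1        50.00        46.7071        46.7071
  2        50.00        43.6312        87.2623
  3        50.00        40.7577       122.2732
  4        50.00        38.0735       152.2942
  5        50.00        35.5661       177.8307
  6    10,050.00     6,677.9941    40,067.9647
  Σ                  6,882.7298    40,654.3322
P = 6,882.7298; D_Mac = 5.90672 yrs; D_mod = 5.90672/(1+0.0705) = 5.51772 yrs.
ΔP/P ≈ -D_mod · Δy = -5.51772 × (-0.017) = +0.093801 = +9.3801%.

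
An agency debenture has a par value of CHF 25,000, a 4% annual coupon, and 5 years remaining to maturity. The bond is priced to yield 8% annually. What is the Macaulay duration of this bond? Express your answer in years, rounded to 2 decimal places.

Periodic yield y = 0.08. Discount each cash flow and weight by its year:
  t   CF        PV=CF/(1+0.08)^t    t·PV
  1     1,000.00       925.9259       925.9259
  2     1,000.00       857.3388     1,714.6776
  3     1,000.00       793.8322     2,381.4967
  4     1,000.00       735.0299     2,940.1194
  5    26,000.00    17,695.1631    88,475.8156
  Σ                 21,007.2900    96,438.0353
Price P = Σ PV = 21,007.2900.
Macaulay duration = Σ(t·PV) / P = 96,438.0353 / 21,007.2900 = 4.59069 years.

4.59 years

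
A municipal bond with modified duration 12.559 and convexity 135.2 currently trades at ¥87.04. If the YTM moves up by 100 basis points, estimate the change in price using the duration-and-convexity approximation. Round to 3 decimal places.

-¥10.343

Duration effect: -D_mod·Δy = -12.559 × (+0.01) = -0.125590
Convexity effect: ½·C·(Δy)² = 0.5 × 135.2 × (0.01)² = +0.0067600
ΔP/P ≈ -0.125590 + 0.0067600 = -0.118830
ΔP ≈ 87.04 × (-0.118830) = -10.3429632.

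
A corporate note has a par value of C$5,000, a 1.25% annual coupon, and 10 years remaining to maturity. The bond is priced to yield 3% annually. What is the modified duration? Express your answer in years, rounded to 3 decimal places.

9.132 years

Periodic yield y = 0.03. First find Macaulay duration:
  t   CF        PV=CF/(1+0.03)^t    t·PV
  1        62.50        60.6796        60.6796
  2        62.50        58.9122       117.8245
  3        62.50        57.1964       171.5891
  4        62.50        55.5304       222.1218
  5        62.50        53.9130       269.5652
  6        62.50        52.3428       314.0566
  7        62.50        50.8182       355.7275
  8        62.50        49.3381       394.7046
  9        62.50        47.9010       431.1094
  10    5,062.50     3,766.9754    37,669.7544
  Σ                  4,253.6073    40,007.1328
P = 4,253.6073; Macaulay duration = 40,007.1328 / 4,253.6073 = 9.40546 years.
Modified duration = D_Mac / (1 + y) = 9.40546 / 1.03 = 9.13151 years.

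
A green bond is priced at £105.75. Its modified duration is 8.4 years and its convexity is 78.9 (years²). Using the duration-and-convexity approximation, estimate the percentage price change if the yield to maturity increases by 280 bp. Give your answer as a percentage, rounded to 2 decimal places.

-20.43%

Duration effect: -D_mod·Δy = -8.4 × (+0.028) = -0.235200
Convexity effect: ½·C·(Δy)² = 0.5 × 78.9 × (0.028)² = +0.0309288
ΔP/P ≈ -0.235200 + 0.0309288 = -0.2042712
= -20.42712%.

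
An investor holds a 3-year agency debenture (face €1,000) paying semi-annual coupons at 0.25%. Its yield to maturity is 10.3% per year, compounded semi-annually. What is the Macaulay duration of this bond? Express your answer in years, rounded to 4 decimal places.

Periodic yield y = 0.0515. Discount each cash flow and weight by its period:
  t   CF        PV=CF/(1+0.0515)^t    t·PV
  1         1.25         1.1888         1.1888
  2         1.25         1.1306         2.2611
  3         1.25         1.0752         3.2255
  4         1.25         1.0225         4.0901
  5         1.25         0.9724         4.8622
  6     1,001.25       740.7759     4,444.6556
  Σ                    746.1654     4,460.2834
Price P = Σ PV = 746.1654.
Macaulay duration = Σ(t·PV) / P = 4,460.2834 / 746.1654 = 5.97761 half-year periods.
In years: 5.97761 / 2 = 2.98880 years.

2.9888 years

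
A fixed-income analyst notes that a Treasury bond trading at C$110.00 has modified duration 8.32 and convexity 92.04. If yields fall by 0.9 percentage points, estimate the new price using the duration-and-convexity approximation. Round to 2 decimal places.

Duration effect: -D_mod·Δy = -8.32 × (-0.009) = +0.074880
Convexity effect: ½·C·(Δy)² = 0.5 × 92.04 × (-0.009)² = +0.00372762
ΔP/P ≈ +0.074880 + 0.00372762 = +0.07860762
New price ≈ 110.00 × (1 + 0.07860762) = 118.6468382.

C$118.65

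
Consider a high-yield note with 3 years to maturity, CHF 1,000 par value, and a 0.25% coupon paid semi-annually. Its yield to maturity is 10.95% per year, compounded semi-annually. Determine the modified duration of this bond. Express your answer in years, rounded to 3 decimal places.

Periodic yield y = 0.05475. First find Macaulay duration:
  t   CF        PV=CF/(1+0.05475)^t    t·PV
  1         1.25         1.1851         1.1851
  2         1.25         1.1236         2.2472
  3         1.25         1.0653         3.1958
  4         1.25         1.0100         4.0399
  5         1.25         0.9576         4.7878
  6     1,001.25       727.1857     4,363.1141
  Σ                    732.5272     4,378.5700
P = 732.5272; Macaulay duration = 4,378.5700 / 732.5272 = 5.97735 half-year periods = 2.98867 years.
Modified duration = D_Mac / (1 + y) = 2.98867 / 1.05475 = 2.83354 years.

2.834 years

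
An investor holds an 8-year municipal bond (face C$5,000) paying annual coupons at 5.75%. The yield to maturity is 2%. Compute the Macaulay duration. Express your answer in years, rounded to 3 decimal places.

Periodic yield y = 0.02. Discount each cash flow and weight by its year:
  t   CF        PV=CF/(1+0.02)^t    t·PV
  1       287.50       281.8627       281.8627
  2       287.50       276.3360       552.6720
  3       287.50       270.9177       812.7530
  4       287.50       265.6056     1,062.4222
  5       287.50       260.3976     1,301.9880
  6       287.50       255.2918     1,531.7506
  7       287.50       250.2861     1,752.0024
  8     5,287.50     4,512.8303    36,102.6427
  Σ                  6,373.5278    43,398.0938
Price P = Σ PV = 6,373.5278.
Macaulay duration = Σ(t·PV) / P = 43,398.0938 / 6,373.5278 = 6.80912 years.

6.809 years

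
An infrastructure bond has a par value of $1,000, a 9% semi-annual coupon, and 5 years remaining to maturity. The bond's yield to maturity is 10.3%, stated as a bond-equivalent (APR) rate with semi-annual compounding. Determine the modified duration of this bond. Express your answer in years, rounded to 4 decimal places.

3.9070 years

Periodic yield y = 0.0515. First find Macaulay duration:
  t   CF        PV=CF/(1+0.0515)^t    t·PV
  1        45.00        42.7960        42.7960
  2        45.00        40.7000        81.3999
  3        45.00        38.7066       116.1197
  4        45.00        36.8108       147.2433
  5        45.00        35.0079       175.0395
  6        45.00        33.2933       199.7598
  7        45.00        31.6627       221.6387
  8        45.00        30.1119       240.8953
  9        45.00        28.6371       257.7339
  10    1,045.00       632.4461     6,324.4610
  Σ                    950.1723     7,807.0871
P = 950.1723; Macaulay duration = 7,807.0871 / 950.1723 = 8.21650 half-year periods = 4.10825 years.
Modified duration = D_Mac / (1 + y) = 4.10825 / 1.0515 = 3.90704 years.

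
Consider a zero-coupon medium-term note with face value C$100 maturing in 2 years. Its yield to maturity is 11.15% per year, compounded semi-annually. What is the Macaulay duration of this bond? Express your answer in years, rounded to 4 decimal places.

2.0000 years

A zero-coupon bond has a single cash flow at maturity, so its Macaulay duration equals its maturity: 2 years.
(Equivalently: 4 semi-annual periods ÷ 2 = 2 years.)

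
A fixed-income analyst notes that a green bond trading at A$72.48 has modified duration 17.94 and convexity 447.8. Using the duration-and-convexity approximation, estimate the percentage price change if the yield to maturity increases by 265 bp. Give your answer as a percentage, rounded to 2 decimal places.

Duration effect: -D_mod·Δy = -17.94 × (+0.0265) = -0.475410
Convexity effect: ½·C·(Δy)² = 0.5 × 447.8 × (0.0265)² = +0.157233775
ΔP/P ≈ -0.475410 + 0.157233775 = -0.318176225
= -31.8176225%.

-31.82%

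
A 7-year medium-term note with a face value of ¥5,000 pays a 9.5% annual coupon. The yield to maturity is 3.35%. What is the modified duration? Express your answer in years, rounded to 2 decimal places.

5.49 years

Periodic yield y = 0.0335. First find Macaulay duration:
  t   CF        PV=CF/(1+0.0335)^t    t·PV
  1       475.00       459.6033       459.6033
  2       475.00       444.7057       889.4113
  3       475.00       430.2909     1,290.8727
  4       475.00       416.3434     1,665.3736
  5       475.00       402.8480     2,014.2400
  6       475.00       389.7900     2,338.7402
  7     5,475.00     4,347.2114    30,430.4796
  Σ                  6,890.7926    39,088.7206
P = 6,890.7926; Macaulay duration = 39,088.7206 / 6,890.7926 = 5.67260 years.
Modified duration = D_Mac / (1 + y) = 5.67260 / 1.0335 = 5.48873 years.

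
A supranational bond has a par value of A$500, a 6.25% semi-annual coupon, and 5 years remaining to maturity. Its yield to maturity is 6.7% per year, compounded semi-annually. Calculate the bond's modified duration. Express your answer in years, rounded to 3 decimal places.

4.222 years

Periodic yield y = 0.0335. First find Macaulay duration:
  t   CF        PV=CF/(1+0.0335)^t    t·PV
  1       15.625        15.1185        15.1185
  2       15.625        14.6285        29.2570
  3       15.625        14.1543        42.4629
  4       15.625        13.6955        54.7820
  5       15.625        13.2516        66.2579
  6       15.625        12.8220        76.9322
  7       15.625        12.4064        86.8450
  8       15.625        12.0043        96.0343
  9       15.625        11.6152       104.5366
  10     515.625       370.8764     3,708.7636
  Σ                    490.5727     4,280.9900
P = 490.5727; Macaulay duration = 4,280.9900 / 490.5727 = 8.72652 half-year periods = 4.36326 years.
Modified duration = D_Mac / (1 + y) = 4.36326 / 1.0335 = 4.22183 years.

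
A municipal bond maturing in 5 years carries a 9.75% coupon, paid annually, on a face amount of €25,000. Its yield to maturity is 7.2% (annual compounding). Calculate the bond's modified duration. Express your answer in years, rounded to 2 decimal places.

3.95 years

Periodic yield y = 0.072. First find Macaulay duration:
  t   CF        PV=CF/(1+0.072)^t    t·PV
  1     2,437.50     2,273.7873     2,273.7873
  2     2,437.50     2,121.0703     4,242.1405
  3     2,437.50     1,978.6103     5,935.8309
  4     2,437.50     1,845.7186     7,382.8743
  5    27,437.50    19,380.7514    96,903.7570
  Σ                 27,599.9379   116,738.3901
P = 27,599.9379; Macaulay duration = 116,738.3901 / 27,599.9379 = 4.22966 years.
Modified duration = D_Mac / (1 + y) = 4.22966 / 1.072 = 3.94558 years.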